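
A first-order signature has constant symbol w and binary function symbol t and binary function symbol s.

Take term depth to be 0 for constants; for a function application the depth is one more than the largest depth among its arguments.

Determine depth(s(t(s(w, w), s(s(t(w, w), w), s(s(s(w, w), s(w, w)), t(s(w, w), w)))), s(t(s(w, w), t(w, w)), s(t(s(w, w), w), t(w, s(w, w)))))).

depth(s(w, w)) = 1 + max(0, 0) = 1
depth(t(w, w)) = 1 + max(0, 0) = 1
depth(s(t(w, w), w)) = 1 + max(1, 0) = 2
depth(s(s(w, w), s(w, w))) = 1 + max(1, 1) = 2
depth(t(s(w, w), w)) = 1 + max(1, 0) = 2
depth(s(s(s(w, w), s(w, w)), t(s(w, w), w))) = 1 + max(2, 2) = 3
depth(s(s(t(w, w), w), s(s(s(w, w), s(w, w)), t(s(w, w), w)))) = 1 + max(2, 3) = 4
depth(t(s(w, w), s(s(t(w, w), w), s(s(s(w, w), s(w, w)), t(s(w, w), w))))) = 1 + max(1, 4) = 5
depth(t(s(w, w), t(w, w))) = 1 + max(1, 1) = 2
depth(t(w, s(w, w))) = 1 + max(0, 1) = 2
depth(s(t(s(w, w), w), t(w, s(w, w)))) = 1 + max(2, 2) = 3
depth(s(t(s(w, w), t(w, w)), s(t(s(w, w), w), t(w, s(w, w))))) = 1 + max(2, 3) = 4
depth(s(t(s(w, w), s(s(t(w, w), w), s(s(s(w, w), s(w, w)), t(s(w, w), w)))), s(t(s(w, w), t(w, w)), s(t(s(w, w), w), t(w, s(w, w)))))) = 1 + max(5, 4) = 6

6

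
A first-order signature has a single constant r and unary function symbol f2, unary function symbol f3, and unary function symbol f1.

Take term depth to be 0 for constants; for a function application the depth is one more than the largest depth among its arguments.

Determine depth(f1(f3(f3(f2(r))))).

depth(f2(r)) = 1 + depth(r) = 1 + 0 = 1
depth(f3(f2(r))) = 1 + depth(f2(r)) = 1 + 1 = 2
depth(f3(f3(f2(r)))) = 1 + depth(f3(f2(r))) = 1 + 2 = 3
depth(f1(f3(f3(f2(r))))) = 1 + depth(f3(f3(f2(r)))) = 1 + 3 = 4

4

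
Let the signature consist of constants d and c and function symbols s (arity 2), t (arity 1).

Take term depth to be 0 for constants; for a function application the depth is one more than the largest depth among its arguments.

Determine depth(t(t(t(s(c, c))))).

depth(s(c, c)) = 1 + max(0, 0) = 1
depth(t(s(c, c))) = 1 + depth(s(c, c)) = 1 + 1 = 2
depth(t(t(s(c, c)))) = 1 + depth(t(s(c, c))) = 1 + 2 = 3
depth(t(t(t(s(c, c))))) = 1 + depth(t(t(s(c, c)))) = 1 + 3 = 4

4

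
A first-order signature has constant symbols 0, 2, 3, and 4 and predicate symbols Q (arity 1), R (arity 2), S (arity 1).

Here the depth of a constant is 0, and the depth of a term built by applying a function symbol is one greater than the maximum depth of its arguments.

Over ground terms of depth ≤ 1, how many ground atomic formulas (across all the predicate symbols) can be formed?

24

First count ground terms of depth ≤ 1.
With no function symbols every ground term is a constant, so there are exactly 4 ground terms at every depth bound.
N_0 = 4
N_1 = 4
Explicitly: 0, 2, 3, 4.
So |H| = 4.
For each predicate symbol, the number of ground atoms is |H| raised to its arity; summing:
  Q: 4;  R: 4^2 = 16;  S: 4
Total ground atoms: 4 + 16 + 4 = 24.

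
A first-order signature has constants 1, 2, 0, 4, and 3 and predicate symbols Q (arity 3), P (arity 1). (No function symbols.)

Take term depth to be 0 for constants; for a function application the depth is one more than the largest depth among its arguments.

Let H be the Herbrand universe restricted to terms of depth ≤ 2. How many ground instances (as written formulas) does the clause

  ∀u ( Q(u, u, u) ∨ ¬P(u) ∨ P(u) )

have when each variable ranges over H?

Ground terms of depth ≤ 2:
  With no function symbols every ground term is a constant, so there are exactly 5 ground terms at every depth bound.
  N_0 = 5
  N_1 = 5
  N_2 = 5
  Explicitly: 1, 2, 0, 4, 3.
So there are 5 ground terms available for substitution.
The body mentions the single quantified variable u; since ground terms form a free algebra, no two substitutions collapse to the same formula.
Number of ground instances = 5.

5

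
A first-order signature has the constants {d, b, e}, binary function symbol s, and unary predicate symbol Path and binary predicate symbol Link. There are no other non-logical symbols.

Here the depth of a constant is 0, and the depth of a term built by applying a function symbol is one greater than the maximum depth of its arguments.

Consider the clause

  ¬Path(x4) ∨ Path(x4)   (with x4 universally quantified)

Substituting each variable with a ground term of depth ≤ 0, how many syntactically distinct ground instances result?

Ground terms of depth ≤ 0:
  Count level by level. With function symbols s/2, the terms of depth ≤ k are the 3 constants together with each function applied to depth-≤(k−1) tuples, so N_k = 3 + N_{k-1}^2.
  N_0 = 3
So there are 3 ground terms available for substitution.
The clause has 1 distinct variable (x4), which appears in the body. In the free term algebra distinct substitutions yield syntactically distinct ground instances.
Number of ground instances = 3.

3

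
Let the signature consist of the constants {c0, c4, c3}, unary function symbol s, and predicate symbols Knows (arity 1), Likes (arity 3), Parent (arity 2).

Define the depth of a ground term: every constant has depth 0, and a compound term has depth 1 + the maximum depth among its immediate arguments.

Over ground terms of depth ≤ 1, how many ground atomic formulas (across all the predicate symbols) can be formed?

258

First count ground terms of depth ≤ 1.
Let N_k count ground terms of depth at most k. Each non-constant term of depth ≤ k is some function symbol applied to depth-≤(k−1) arguments, giving N_k = 3 + N_{k-1}.
N_0 = 3
N_1 = 3 + 3 = 6
Explicitly: c0, c4, c3, s(c0), s(c4), s(c3).
So |H| = 6.
Each predicate of arity r yields |H|^r ground atoms (one per choice of an r-tuple from H):
  Knows: 6;  Likes: 6^3 = 216;  Parent: 6^2 = 36
Total ground atoms: 6 + 216 + 36 = 258.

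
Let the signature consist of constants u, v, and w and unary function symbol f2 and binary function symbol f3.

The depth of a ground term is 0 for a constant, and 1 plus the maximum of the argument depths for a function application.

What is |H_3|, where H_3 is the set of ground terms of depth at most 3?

Count level by level. With function symbols f2/1, f3/2, the terms of depth ≤ k are the 3 constants together with each function applied to depth-≤(k−1) tuples, so N_k = 3 + N_{k-1} + N_{k-1}^2.
N_0 = 3
N_1 = 3 + 3 + 3^2 = 15
N_2 = 3 + 15 + 15^2 = 243
N_3 = 3 + 243 + 243^2 = 59295

59295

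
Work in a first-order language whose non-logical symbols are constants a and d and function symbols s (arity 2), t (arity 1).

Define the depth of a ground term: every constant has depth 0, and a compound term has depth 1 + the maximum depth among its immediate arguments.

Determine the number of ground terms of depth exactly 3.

5478

Let N_k count ground terms of depth at most k. Each non-constant term of depth ≤ k is some function symbol applied to depth-≤(k−1) arguments, giving N_k = 2 + N_{k-1}^2 + N_{k-1}.
N_0 = 2
N_1 = 2 + 2^2 + 2 = 8
N_2 = 2 + 8^2 + 8 = 74
N_3 = 2 + 74^2 + 74 = 5552
Terms of depth exactly 3: N_3 − N_2 = 5552 − 74 = 5478.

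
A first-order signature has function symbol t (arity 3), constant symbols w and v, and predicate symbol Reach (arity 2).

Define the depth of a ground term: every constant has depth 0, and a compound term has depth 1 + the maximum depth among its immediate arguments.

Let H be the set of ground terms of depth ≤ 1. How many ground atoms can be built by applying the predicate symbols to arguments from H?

First count ground terms of depth ≤ 1.
Let N_k = |{terms of depth ≤ k}|. Then N_0 = 2 and N_k = 2 + N_{k-1}^3 for k ≥ 1 (one summand per function symbol, arity giving the exponent).
N_0 = 2
N_1 = 2 + 2^3 = 10
Explicitly: w, v, t(w, w, w), t(w, w, v), t(w, v, w), t(w, v, v), t(v, w, w), t(v, w, v), t(v, v, w), t(v, v, v).
So |H| = 10.
Ground atoms are formed by filling each argument slot of a predicate with a term from H, so an r-ary predicate gives |H|^r atoms:
  Reach: 10^2 = 100
Total ground atoms: 100.

100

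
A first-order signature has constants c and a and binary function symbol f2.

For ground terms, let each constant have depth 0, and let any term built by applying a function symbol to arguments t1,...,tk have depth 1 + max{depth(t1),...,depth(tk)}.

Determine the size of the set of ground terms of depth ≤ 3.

Write N_k for the number of ground terms of depth ≤ k. A term of depth ≤ k is either a constant or a function symbol applied to arguments of depth ≤ k−1, so N_k = 2 + N_{k-1}^2.
N_0 = 2
N_1 = 2 + 2^2 = 6
N_2 = 2 + 6^2 = 38
N_3 = 2 + 38^2 = 1446

1446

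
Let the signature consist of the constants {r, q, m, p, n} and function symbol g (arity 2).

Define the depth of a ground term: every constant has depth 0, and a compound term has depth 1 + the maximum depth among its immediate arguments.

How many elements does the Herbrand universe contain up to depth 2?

905

Let N_k = |{terms of depth ≤ k}|. Then N_0 = 5 and N_k = 5 + N_{k-1}^2 for k ≥ 1 (one summand per function symbol, arity giving the exponent).
N_0 = 5
N_1 = 5 + 5^2 = 30
N_2 = 5 + 30^2 = 905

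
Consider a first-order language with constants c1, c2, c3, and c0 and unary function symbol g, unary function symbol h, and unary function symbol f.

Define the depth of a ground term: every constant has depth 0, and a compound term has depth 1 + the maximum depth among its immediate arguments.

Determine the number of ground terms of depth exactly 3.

Let N_k = |{terms of depth ≤ k}|. Then N_0 = 4 and N_k = 4 + N_{k-1} + N_{k-1} + N_{k-1} for k ≥ 1 (one summand per function symbol, arity giving the exponent).
N_0 = 4
N_1 = 4 + 4 + 4 + 4 = 16
N_2 = 4 + 16 + 16 + 16 = 52
N_3 = 4 + 52 + 52 + 52 = 160
Terms of depth exactly 3: N_3 − N_2 = 160 − 52 = 108.

108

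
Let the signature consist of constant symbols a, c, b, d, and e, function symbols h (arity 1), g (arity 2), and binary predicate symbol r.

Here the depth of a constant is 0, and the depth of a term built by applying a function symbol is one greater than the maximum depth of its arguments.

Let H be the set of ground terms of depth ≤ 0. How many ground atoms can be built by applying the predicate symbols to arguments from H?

First count ground terms of depth ≤ 0.
Let N_k = |{terms of depth ≤ k}|. Then N_0 = 5 and N_k = 5 + N_{k-1} + N_{k-1}^2 for k ≥ 1 (one summand per function symbol, arity giving the exponent).
N_0 = 5
Explicitly: a, c, b, d, e.
So |H| = 5.
Ground atoms are formed by filling each argument slot of a predicate with a term from H, so an r-ary predicate gives |H|^r atoms:
  r: 5^2 = 25
Total ground atoms: 25.

25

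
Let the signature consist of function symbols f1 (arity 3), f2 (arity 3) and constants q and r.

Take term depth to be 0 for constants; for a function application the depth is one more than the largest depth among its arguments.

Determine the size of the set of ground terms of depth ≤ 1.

18

Let N_k count ground terms of depth at most k. Each non-constant term of depth ≤ k is some function symbol applied to depth-≤(k−1) arguments, giving N_k = 2 + N_{k-1}^3 + N_{k-1}^3.
N_0 = 2
N_1 = 2 + 2^3 + 2^3 = 18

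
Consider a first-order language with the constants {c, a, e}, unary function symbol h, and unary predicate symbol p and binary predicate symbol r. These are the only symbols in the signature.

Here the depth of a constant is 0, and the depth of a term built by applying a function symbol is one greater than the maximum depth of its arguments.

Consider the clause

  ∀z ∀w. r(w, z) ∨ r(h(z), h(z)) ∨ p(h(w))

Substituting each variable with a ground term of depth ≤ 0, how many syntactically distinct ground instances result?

Ground terms of depth ≤ 0:
  Let N_k = |{terms of depth ≤ k}|. Then N_0 = 3 and N_k = 3 + N_{k-1} for k ≥ 1 (one summand per function symbol, arity giving the exponent).
  N_0 = 3
  Explicitly: c, a, e.
So there are 3 ground terms available for substitution.
There are 2 variables to instantiate (z, w), each occurring in at least one literal, so different choices give different ground instances.
Number of ground instances = 3^2 = 9.

9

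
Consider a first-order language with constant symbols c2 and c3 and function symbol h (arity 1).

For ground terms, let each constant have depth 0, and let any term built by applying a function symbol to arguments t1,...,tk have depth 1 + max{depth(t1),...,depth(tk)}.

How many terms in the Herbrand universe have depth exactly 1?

Count level by level. With function symbols h/1, the terms of depth ≤ k are the 2 constants together with each function applied to depth-≤(k−1) tuples, so N_k = 2 + N_{k-1}.
N_0 = 2
N_1 = 2 + 2 = 4
Terms of depth exactly 1: N_1 − N_0 = 4 − 2 = 2.

2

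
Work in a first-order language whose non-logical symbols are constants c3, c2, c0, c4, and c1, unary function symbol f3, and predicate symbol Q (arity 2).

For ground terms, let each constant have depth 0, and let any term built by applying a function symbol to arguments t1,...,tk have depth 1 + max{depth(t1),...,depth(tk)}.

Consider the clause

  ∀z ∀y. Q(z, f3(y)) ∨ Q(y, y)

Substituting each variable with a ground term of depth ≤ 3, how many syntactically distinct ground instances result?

Ground terms of depth ≤ 3:
  Write N_k for the number of ground terms of depth ≤ k. A term of depth ≤ k is either a constant or a function symbol applied to arguments of depth ≤ k−1, so N_k = 5 + N_{k-1}.
  N_0 = 5
  N_1 = 5 + 5 = 10
  N_2 = 5 + 10 = 15
  N_3 = 5 + 15 = 20
So there are 20 ground terms available for substitution.
There are 2 variables to instantiate (z, y), each occurring in at least one literal, so different choices give different ground instances.
Number of ground instances = 20^2 = 400.

400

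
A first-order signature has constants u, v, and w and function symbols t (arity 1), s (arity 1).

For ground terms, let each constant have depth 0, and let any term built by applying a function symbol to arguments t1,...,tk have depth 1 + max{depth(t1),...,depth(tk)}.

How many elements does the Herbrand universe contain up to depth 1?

Write N_k for the number of ground terms of depth ≤ k. A term of depth ≤ k is either a constant or a function symbol applied to arguments of depth ≤ k−1, so N_k = 3 + N_{k-1} + N_{k-1}.
N_0 = 3
N_1 = 3 + 3 + 3 = 9
Explicitly: u, v, w, t(u), t(v), t(w), s(u), s(v), s(w).

9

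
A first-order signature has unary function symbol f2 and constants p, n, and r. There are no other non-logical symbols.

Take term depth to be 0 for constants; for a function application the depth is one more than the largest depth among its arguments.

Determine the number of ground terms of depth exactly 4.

3

Write N_k for the number of ground terms of depth ≤ k. A term of depth ≤ k is either a constant or a function symbol applied to arguments of depth ≤ k−1, so N_k = 3 + N_{k-1}.
N_0 = 3
N_1 = 3 + 3 = 6
N_2 = 3 + 6 = 9
N_3 = 3 + 9 = 12
N_4 = 3 + 12 = 15
Terms of depth exactly 4: N_4 − N_3 = 15 − 12 = 3.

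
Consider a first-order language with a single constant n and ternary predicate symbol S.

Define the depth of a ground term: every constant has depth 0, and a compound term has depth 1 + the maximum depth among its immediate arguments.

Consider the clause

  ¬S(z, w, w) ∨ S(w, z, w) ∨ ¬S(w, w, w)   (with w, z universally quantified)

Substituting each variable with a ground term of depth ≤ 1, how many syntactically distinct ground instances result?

Ground terms of depth ≤ 1:
  With no function symbols every ground term is a constant, so there is exactly 1 ground term at every depth bound.
  N_0 = 1
  N_1 = 1
  Explicitly: n.
So there is exactly 1 ground term available for substitution.
The clause has 2 distinct variables (w, z), each appearing in the body. In the free term algebra distinct substitutions yield syntactically distinct ground instances.
Number of ground instances = 1^2 = 1.

1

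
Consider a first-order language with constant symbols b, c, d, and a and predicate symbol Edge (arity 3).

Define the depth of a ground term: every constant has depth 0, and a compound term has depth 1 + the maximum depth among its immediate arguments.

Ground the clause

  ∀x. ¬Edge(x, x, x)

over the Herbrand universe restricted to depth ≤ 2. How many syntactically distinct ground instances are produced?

Ground terms of depth ≤ 2:
  With no function symbols every ground term is a constant, so there are exactly 4 ground terms at every depth bound.
  N_0 = 4
  N_1 = 4
  N_2 = 4
  Explicitly: b, c, d, a.
So there are 4 ground terms available for substitution.
The body mentions the single quantified variable x; since ground terms form a free algebra, no two substitutions collapse to the same formula.
Number of ground instances = 4.

4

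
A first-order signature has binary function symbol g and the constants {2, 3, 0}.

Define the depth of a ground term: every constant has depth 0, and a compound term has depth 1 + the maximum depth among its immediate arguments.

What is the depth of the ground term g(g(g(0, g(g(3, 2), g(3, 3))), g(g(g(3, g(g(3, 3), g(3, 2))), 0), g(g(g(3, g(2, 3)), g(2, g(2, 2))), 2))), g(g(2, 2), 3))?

depth(g(3, 2)) = 1 + max(0, 0) = 1
depth(g(3, 3)) = 1 + max(0, 0) = 1
depth(g(g(3, 2), g(3, 3))) = 1 + max(1, 1) = 2
depth(g(0, g(g(3, 2), g(3, 3)))) = 1 + max(0, 2) = 3
depth(g(g(3, 3), g(3, 2))) = 1 + max(1, 1) = 2
depth(g(3, g(g(3, 3), g(3, 2)))) = 1 + max(0, 2) = 3
depth(g(g(3, g(g(3, 3), g(3, 2))), 0)) = 1 + max(3, 0) = 4
depth(g(2, 3)) = 1 + max(0, 0) = 1
depth(g(3, g(2, 3))) = 1 + max(0, 1) = 2
depth(g(2, 2)) = 1 + max(0, 0) = 1
depth(g(2, g(2, 2))) = 1 + max(0, 1) = 2
depth(g(g(3, g(2, 3)), g(2, g(2, 2)))) = 1 + max(2, 2) = 3
depth(g(g(g(3, g(2, 3)), g(2, g(2, 2))), 2)) = 1 + max(3, 0) = 4
depth(g(g(g(3, g(g(3, 3), g(3, 2))), 0), g(g(g(3, g(2, 3)), g(2, g(2, 2))), 2))) = 1 + max(4, 4) = 5
depth(g(g(0, g(g(3, 2), g(3, 3))), g(g(g(3, g(g(3, 3), g(3, 2))), 0), g(g(g(3, g(2, 3)), g(2, g(2, 2))), 2)))) = 1 + max(3, 5) = 6
depth(g(g(2, 2), 3)) = 1 + max(1, 0) = 2
depth(g(g(g(0, g(g(3, 2), g(3, 3))), g(g(g(3, g(g(3, 3), g(3, 2))), 0), g(g(g(3, g(2, 3)), g(2, g(2, 2))), 2))), g(g(2, 2), 3))) = 1 + max(6, 2) = 7

7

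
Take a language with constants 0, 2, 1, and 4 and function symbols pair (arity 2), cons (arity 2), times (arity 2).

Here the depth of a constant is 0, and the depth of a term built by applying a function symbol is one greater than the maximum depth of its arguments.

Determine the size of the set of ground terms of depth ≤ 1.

Count level by level. With function symbols pair/2, cons/2, times/2, the terms of depth ≤ k are the 4 constants together with each function applied to depth-≤(k−1) tuples, so N_k = 4 + N_{k-1}^2 + N_{k-1}^2 + N_{k-1}^2.
N_0 = 4
N_1 = 4 + 4^2 + 4^2 + 4^2 = 52

52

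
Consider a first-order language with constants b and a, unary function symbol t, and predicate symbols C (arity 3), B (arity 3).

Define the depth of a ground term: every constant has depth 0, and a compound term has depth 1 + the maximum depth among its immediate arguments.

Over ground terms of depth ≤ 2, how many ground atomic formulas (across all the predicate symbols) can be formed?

432

First count ground terms of depth ≤ 2.
Let N_k = |{terms of depth ≤ k}|. Then N_0 = 2 and N_k = 2 + N_{k-1} for k ≥ 1 (one summand per function symbol, arity giving the exponent).
N_0 = 2
N_1 = 2 + 2 = 4
N_2 = 2 + 4 = 6
Explicitly: b, a, t(b), t(a), t(t(b)), t(t(a)).
So |H| = 6.
Ground atoms are formed by filling each argument slot of a predicate with a term from H, so an r-ary predicate gives |H|^r atoms:
  C: 6^3 = 216;  B: 6^3 = 216
Total ground atoms: 216 + 216 = 432.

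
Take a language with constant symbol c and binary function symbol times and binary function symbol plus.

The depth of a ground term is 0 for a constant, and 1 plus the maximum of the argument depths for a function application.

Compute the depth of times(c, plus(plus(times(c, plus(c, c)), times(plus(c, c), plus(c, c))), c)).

5

depth(plus(c, c)) = 1 + max(0, 0) = 1
depth(times(c, plus(c, c))) = 1 + max(0, 1) = 2
depth(times(plus(c, c), plus(c, c))) = 1 + max(1, 1) = 2
depth(plus(times(c, plus(c, c)), times(plus(c, c), plus(c, c)))) = 1 + max(2, 2) = 3
depth(plus(plus(times(c, plus(c, c)), times(plus(c, c), plus(c, c))), c)) = 1 + max(3, 0) = 4
depth(times(c, plus(plus(times(c, plus(c, c)), times(plus(c, c), plus(c, c))), c))) = 1 + max(0, 4) = 5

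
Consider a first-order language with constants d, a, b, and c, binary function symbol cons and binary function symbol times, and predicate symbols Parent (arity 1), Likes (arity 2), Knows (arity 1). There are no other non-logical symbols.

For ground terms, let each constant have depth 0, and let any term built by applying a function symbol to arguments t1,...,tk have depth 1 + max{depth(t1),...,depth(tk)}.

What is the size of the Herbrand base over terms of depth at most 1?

First count ground terms of depth ≤ 1.
If N_k denotes the number of depth-≤k ground terms, the 4 constants give N_0 = 4, and each function symbol of arity r contributes N_{k-1}^r new terms at level k: N_k = 4 + N_{k-1}^2 + N_{k-1}^2.
N_0 = 4
N_1 = 4 + 4^2 + 4^2 = 36
So |H| = 36.
Each predicate of arity r yields |H|^r ground atoms (one per choice of an r-tuple from H):
  Parent: 36;  Likes: 36^2 = 1296;  Knows: 36
Total ground atoms: 36 + 1296 + 36 = 1368.

1368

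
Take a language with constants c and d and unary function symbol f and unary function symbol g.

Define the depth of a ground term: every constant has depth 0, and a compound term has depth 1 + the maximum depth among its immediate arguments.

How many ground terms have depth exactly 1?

4

Let N_k count ground terms of depth at most k. Each non-constant term of depth ≤ k is some function symbol applied to depth-≤(k−1) arguments, giving N_k = 2 + N_{k-1} + N_{k-1}.
N_0 = 2
N_1 = 2 + 2 + 2 = 6
Terms of depth exactly 1: N_1 − N_0 = 6 − 2 = 4.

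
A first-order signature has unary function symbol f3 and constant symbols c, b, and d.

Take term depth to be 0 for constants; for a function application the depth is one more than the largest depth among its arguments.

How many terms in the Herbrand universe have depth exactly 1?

3

Write N_k for the number of ground terms of depth ≤ k. A term of depth ≤ k is either a constant or a function symbol applied to arguments of depth ≤ k−1, so N_k = 3 + N_{k-1}.
N_0 = 3
N_1 = 3 + 3 = 6
Terms of depth exactly 1: N_1 − N_0 = 6 − 3 = 3.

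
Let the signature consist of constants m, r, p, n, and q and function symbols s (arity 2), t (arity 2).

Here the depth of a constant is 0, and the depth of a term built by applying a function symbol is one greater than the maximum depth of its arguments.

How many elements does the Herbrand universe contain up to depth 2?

6055

Let N_k count ground terms of depth at most k. Each non-constant term of depth ≤ k is some function symbol applied to depth-≤(k−1) arguments, giving N_k = 5 + N_{k-1}^2 + N_{k-1}^2.
N_0 = 5
N_1 = 5 + 5^2 + 5^2 = 55
N_2 = 5 + 55^2 + 55^2 = 6055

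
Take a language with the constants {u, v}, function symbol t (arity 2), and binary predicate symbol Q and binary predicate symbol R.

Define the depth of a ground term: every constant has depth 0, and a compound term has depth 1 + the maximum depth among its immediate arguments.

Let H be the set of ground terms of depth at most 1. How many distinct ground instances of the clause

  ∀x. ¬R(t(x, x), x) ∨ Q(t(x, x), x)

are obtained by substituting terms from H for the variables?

6

Ground terms of depth ≤ 1:
  Let N_k count ground terms of depth at most k. Each non-constant term of depth ≤ k is some function symbol applied to depth-≤(k−1) arguments, giving N_k = 2 + N_{k-1}^2.
  N_0 = 2
  N_1 = 2 + 2^2 = 6
So there are 6 ground terms available for substitution.
The body mentions the single quantified variable x; since ground terms form a free algebra, no two substitutions collapse to the same formula.
Number of ground instances = 6.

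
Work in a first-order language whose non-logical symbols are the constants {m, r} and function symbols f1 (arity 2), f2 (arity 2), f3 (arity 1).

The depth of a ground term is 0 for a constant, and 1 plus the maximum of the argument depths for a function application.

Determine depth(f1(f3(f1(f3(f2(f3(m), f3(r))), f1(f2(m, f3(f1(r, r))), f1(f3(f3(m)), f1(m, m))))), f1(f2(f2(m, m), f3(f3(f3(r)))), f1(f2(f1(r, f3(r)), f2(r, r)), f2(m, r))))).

7

depth(f3(m)) = 1 + depth(m) = 1 + 0 = 1
depth(f3(r)) = 1 + depth(r) = 1 + 0 = 1
depth(f2(f3(m), f3(r))) = 1 + max(1, 1) = 2
depth(f3(f2(f3(m), f3(r)))) = 1 + depth(f2(f3(m), f3(r))) = 1 + 2 = 3
depth(f1(r, r)) = 1 + max(0, 0) = 1
depth(f3(f1(r, r))) = 1 + depth(f1(r, r)) = 1 + 1 = 2
depth(f2(m, f3(f1(r, r)))) = 1 + max(0, 2) = 3
depth(f3(f3(m))) = 1 + depth(f3(m)) = 1 + 1 = 2
depth(f1(m, m)) = 1 + max(0, 0) = 1
depth(f1(f3(f3(m)), f1(m, m))) = 1 + max(2, 1) = 3
depth(f1(f2(m, f3(f1(r, r))), f1(f3(f3(m)), f1(m, m)))) = 1 + max(3, 3) = 4
depth(f1(f3(f2(f3(m), f3(r))), f1(f2(m, f3(f1(r, r))), f1(f3(f3(m)), f1(m, m))))) = 1 + max(3, 4) = 5
depth(f3(f1(f3(f2(f3(m), f3(r))), f1(f2(m, f3(f1(r, r))), f1(f3(f3(m)), f1(m, m)))))) = 1 + depth(f1(f3(f2(f3(m), f3(r))), f1(f2(m, f3(f1(r, r))), f1(f3(f3(m)), f1(m, m))))) = 1 + 5 = 6
depth(f2(m, m)) = 1 + max(0, 0) = 1
depth(f3(f3(r))) = 1 + depth(f3(r)) = 1 + 1 = 2
depth(f3(f3(f3(r)))) = 1 + depth(f3(f3(r))) = 1 + 2 = 3
depth(f2(f2(m, m), f3(f3(f3(r))))) = 1 + max(1, 3) = 4
depth(f1(r, f3(r))) = 1 + max(0, 1) = 2
depth(f2(r, r)) = 1 + max(0, 0) = 1
depth(f2(f1(r, f3(r)), f2(r, r))) = 1 + max(2, 1) = 3
depth(f2(m, r)) = 1 + max(0, 0) = 1
depth(f1(f2(f1(r, f3(r)), f2(r, r)), f2(m, r))) = 1 + max(3, 1) = 4
depth(f1(f2(f2(m, m), f3(f3(f3(r)))), f1(f2(f1(r, f3(r)), f2(r, r)), f2(m, r)))) = 1 + max(4, 4) = 5
depth(f1(f3(f1(f3(f2(f3(m), f3(r))), f1(f2(m, f3(f1(r, r))), f1(f3(f3(m)), f1(m, m))))), f1(f2(f2(m, m), f3(f3(f3(r)))), f1(f2(f1(r, f3(r)), f2(r, r)), f2(m, r))))) = 1 + max(6, 5) = 7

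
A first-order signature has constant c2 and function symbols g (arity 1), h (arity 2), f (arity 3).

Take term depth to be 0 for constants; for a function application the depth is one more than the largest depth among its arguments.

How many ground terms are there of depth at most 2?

85

If N_k denotes the number of depth-≤k ground terms, the 1 constant gives N_0 = 1, and each function symbol of arity r contributes N_{k-1}^r new terms at level k: N_k = 1 + N_{k-1} + N_{k-1}^2 + N_{k-1}^3.
N_0 = 1
N_1 = 1 + 1 + 1^2 + 1^3 = 4
N_2 = 1 + 4 + 4^2 + 4^3 = 85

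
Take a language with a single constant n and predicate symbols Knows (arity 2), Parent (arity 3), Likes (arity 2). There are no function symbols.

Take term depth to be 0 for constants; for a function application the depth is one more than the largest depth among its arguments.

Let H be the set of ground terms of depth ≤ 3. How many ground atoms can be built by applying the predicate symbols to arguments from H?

First count ground terms of depth ≤ 3.
With no function symbols every ground term is a constant, so there is exactly 1 ground term at every depth bound.
N_0 = 1
N_1 = 1
N_2 = 1
N_3 = 1
So |H| = 1.
For each predicate symbol, the number of ground atoms is |H| raised to its arity; summing:
  Knows: 1^2 = 1;  Parent: 1^3 = 1;  Likes: 1^2 = 1
Total ground atoms: 1 + 1 + 1 = 3.

3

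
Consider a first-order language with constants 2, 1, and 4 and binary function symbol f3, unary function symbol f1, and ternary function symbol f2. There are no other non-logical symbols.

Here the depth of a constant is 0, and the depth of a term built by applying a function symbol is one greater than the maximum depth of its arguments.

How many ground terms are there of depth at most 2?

75897

Let N_k count ground terms of depth at most k. Each non-constant term of depth ≤ k is some function symbol applied to depth-≤(k−1) arguments, giving N_k = 3 + N_{k-1}^2 + N_{k-1} + N_{k-1}^3.
N_0 = 3
N_1 = 3 + 3^2 + 3 + 3^3 = 42
N_2 = 3 + 42^2 + 42 + 42^3 = 75897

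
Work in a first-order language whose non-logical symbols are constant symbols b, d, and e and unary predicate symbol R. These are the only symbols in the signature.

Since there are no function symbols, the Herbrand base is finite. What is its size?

With no function symbols, the Herbrand universe is just the 3 constants.
Ground atoms per predicate: R: 3.
Herbrand base size = 3 = 3.

3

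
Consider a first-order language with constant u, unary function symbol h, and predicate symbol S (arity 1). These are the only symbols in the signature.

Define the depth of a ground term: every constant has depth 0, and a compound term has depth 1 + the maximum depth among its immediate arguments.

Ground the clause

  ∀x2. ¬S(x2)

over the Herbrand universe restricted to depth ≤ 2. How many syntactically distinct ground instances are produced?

3

Ground terms of depth ≤ 2:
  Let N_k count ground terms of depth at most k. Each non-constant term of depth ≤ k is some function symbol applied to depth-≤(k−1) arguments, giving N_k = 1 + N_{k-1}.
  N_0 = 1
  N_1 = 1 + 1 = 2
  N_2 = 1 + 2 = 3
  Explicitly: u, h(u), h(h(u)).
So there are 3 ground terms available for substitution.
The variable x2 ranges independently over the available ground terms, and distinct assignments produce distinct instances.
Number of ground instances = 3.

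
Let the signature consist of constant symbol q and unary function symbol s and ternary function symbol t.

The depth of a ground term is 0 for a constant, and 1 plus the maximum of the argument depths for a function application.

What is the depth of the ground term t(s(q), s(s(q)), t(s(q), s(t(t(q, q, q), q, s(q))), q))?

depth(s(q)) = 1 + depth(q) = 1 + 0 = 1
depth(s(s(q))) = 1 + depth(s(q)) = 1 + 1 = 2
depth(t(q, q, q)) = 1 + max(0, 0, 0) = 1
depth(t(t(q, q, q), q, s(q))) = 1 + max(1, 0, 1) = 2
depth(s(t(t(q, q, q), q, s(q)))) = 1 + depth(t(t(q, q, q), q, s(q))) = 1 + 2 = 3
depth(t(s(q), s(t(t(q, q, q), q, s(q))), q)) = 1 + max(1, 3, 0) = 4
depth(t(s(q), s(s(q)), t(s(q), s(t(t(q, q, q), q, s(q))), q))) = 1 + max(1, 2, 4) = 5

5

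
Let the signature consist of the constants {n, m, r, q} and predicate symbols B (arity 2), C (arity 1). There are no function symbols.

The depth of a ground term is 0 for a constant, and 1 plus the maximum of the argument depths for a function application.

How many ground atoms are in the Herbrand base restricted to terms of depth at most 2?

First count ground terms of depth ≤ 2.
With no function symbols every ground term is a constant, so there are exactly 4 ground terms at every depth bound.
N_0 = 4
N_1 = 4
N_2 = 4
Explicitly: n, m, r, q.
So |H| = 4.
For each predicate symbol, the number of ground atoms is |H| raised to its arity; summing:
  B: 4^2 = 16;  C: 4
Total ground atoms: 16 + 4 = 20.

20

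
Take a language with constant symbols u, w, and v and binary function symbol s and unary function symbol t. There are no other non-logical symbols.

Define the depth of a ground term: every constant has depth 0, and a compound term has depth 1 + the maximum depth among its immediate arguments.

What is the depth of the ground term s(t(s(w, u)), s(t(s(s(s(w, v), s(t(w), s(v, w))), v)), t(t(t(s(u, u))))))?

depth(s(w, u)) = 1 + max(0, 0) = 1
depth(t(s(w, u))) = 1 + depth(s(w, u)) = 1 + 1 = 2
depth(s(w, v)) = 1 + max(0, 0) = 1
depth(t(w)) = 1 + depth(w) = 1 + 0 = 1
depth(s(v, w)) = 1 + max(0, 0) = 1
depth(s(t(w), s(v, w))) = 1 + max(1, 1) = 2
depth(s(s(w, v), s(t(w), s(v, w)))) = 1 + max(1, 2) = 3
depth(s(s(s(w, v), s(t(w), s(v, w))), v)) = 1 + max(3, 0) = 4
depth(t(s(s(s(w, v), s(t(w), s(v, w))), v))) = 1 + depth(s(s(s(w, v), s(t(w), s(v, w))), v)) = 1 + 4 = 5
depth(s(u, u)) = 1 + max(0, 0) = 1
depth(t(s(u, u))) = 1 + depth(s(u, u)) = 1 + 1 = 2
depth(t(t(s(u, u)))) = 1 + depth(t(s(u, u))) = 1 + 2 = 3
depth(t(t(t(s(u, u))))) = 1 + depth(t(t(s(u, u)))) = 1 + 3 = 4
depth(s(t(s(s(s(w, v), s(t(w), s(v, w))), v)), t(t(t(s(u, u)))))) = 1 + max(5, 4) = 6
depth(s(t(s(w, u)), s(t(s(s(s(w, v), s(t(w), s(v, w))), v)), t(t(t(s(u, u))))))) = 1 + max(2, 6) = 7

7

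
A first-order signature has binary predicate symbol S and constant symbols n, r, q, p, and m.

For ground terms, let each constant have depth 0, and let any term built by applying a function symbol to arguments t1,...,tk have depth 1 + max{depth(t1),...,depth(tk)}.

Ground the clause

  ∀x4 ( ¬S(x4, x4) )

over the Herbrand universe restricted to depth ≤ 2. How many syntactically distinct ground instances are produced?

5

Ground terms of depth ≤ 2:
  With no function symbols every ground term is a constant, so there are exactly 5 ground terms at every depth bound.
  N_0 = 5
  N_1 = 5
  N_2 = 5
So there are 5 ground terms available for substitution.
There is 1 variable to instantiate (x4),  occurring in at least one literal, so different choices give different ground instances.
Number of ground instances = 5.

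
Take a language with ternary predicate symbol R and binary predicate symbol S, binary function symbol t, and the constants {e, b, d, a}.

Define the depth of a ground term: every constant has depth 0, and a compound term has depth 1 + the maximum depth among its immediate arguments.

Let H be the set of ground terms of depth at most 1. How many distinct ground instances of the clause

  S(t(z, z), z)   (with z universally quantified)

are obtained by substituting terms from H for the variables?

20

Ground terms of depth ≤ 1:
  Count level by level. With function symbols t/2, the terms of depth ≤ k are the 4 constants together with each function applied to depth-≤(k−1) tuples, so N_k = 4 + N_{k-1}^2.
  N_0 = 4
  N_1 = 4 + 4^2 = 20
So there are 20 ground terms available for substitution.
The body mentions the single quantified variable z; since ground terms form a free algebra, no two substitutions collapse to the same formula.
Number of ground instances = 20.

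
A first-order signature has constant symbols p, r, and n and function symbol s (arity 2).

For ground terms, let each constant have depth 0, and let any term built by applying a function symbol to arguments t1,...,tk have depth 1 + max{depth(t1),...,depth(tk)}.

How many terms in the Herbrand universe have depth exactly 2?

135

Count level by level. With function symbols s/2, the terms of depth ≤ k are the 3 constants together with each function applied to depth-≤(k−1) tuples, so N_k = 3 + N_{k-1}^2.
N_0 = 3
N_1 = 3 + 3^2 = 12
N_2 = 3 + 12^2 = 147
Terms of depth exactly 2: N_2 − N_1 = 147 − 12 = 135.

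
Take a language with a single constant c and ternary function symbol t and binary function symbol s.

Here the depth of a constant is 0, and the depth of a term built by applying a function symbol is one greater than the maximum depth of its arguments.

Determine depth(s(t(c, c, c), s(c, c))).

2

depth(t(c, c, c)) = 1 + max(0, 0, 0) = 1
depth(s(c, c)) = 1 + max(0, 0) = 1
depth(s(t(c, c, c), s(c, c))) = 1 + max(1, 1) = 2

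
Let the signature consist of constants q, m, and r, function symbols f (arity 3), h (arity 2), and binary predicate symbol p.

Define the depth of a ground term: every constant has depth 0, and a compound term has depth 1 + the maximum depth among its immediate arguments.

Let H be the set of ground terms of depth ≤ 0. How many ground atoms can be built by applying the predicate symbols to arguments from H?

9

First count ground terms of depth ≤ 0.
Count level by level. With function symbols f/3, h/2, the terms of depth ≤ k are the 3 constants together with each function applied to depth-≤(k−1) tuples, so N_k = 3 + N_{k-1}^3 + N_{k-1}^2.
N_0 = 3
So |H| = 3.
A ground atom is a predicate applied to a tuple of terms from H, so the count is the sum over predicates of |H|^arity:
  p: 3^2 = 9
Total ground atoms: 9.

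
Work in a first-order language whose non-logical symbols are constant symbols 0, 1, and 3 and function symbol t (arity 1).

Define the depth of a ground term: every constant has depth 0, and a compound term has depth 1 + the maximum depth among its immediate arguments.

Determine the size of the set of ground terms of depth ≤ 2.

9

Let N_k count ground terms of depth at most k. Each non-constant term of depth ≤ k is some function symbol applied to depth-≤(k−1) arguments, giving N_k = 3 + N_{k-1}.
N_0 = 3
N_1 = 3 + 3 = 6
N_2 = 3 + 6 = 9
Explicitly: 0, 1, 3, t(0), t(1), t(3), t(t(0)), t(t(1)), t(t(3)).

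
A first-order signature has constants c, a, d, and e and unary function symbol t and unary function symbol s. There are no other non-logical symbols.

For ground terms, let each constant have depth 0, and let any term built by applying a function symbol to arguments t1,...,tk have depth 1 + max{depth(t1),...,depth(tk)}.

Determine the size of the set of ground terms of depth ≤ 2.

28

Write N_k for the number of ground terms of depth ≤ k. A term of depth ≤ k is either a constant or a function symbol applied to arguments of depth ≤ k−1, so N_k = 4 + N_{k-1} + N_{k-1}.
N_0 = 4
N_1 = 4 + 4 + 4 = 12
N_2 = 4 + 12 + 12 = 28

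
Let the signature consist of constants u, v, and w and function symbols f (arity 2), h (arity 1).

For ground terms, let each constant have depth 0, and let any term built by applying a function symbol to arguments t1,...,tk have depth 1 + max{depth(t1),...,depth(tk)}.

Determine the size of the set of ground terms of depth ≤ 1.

15

If N_k denotes the number of depth-≤k ground terms, the 3 constants give N_0 = 3, and each function symbol of arity r contributes N_{k-1}^r new terms at level k: N_k = 3 + N_{k-1}^2 + N_{k-1}.
N_0 = 3
N_1 = 3 + 3^2 + 3 = 15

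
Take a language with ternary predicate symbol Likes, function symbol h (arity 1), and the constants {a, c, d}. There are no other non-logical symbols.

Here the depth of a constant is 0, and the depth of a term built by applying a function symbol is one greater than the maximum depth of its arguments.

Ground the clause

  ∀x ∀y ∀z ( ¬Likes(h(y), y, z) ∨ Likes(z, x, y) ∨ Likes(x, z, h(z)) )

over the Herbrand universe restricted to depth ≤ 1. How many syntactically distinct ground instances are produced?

Ground terms of depth ≤ 1:
  Let N_k count ground terms of depth at most k. Each non-constant term of depth ≤ k is some function symbol applied to depth-≤(k−1) arguments, giving N_k = 3 + N_{k-1}.
  N_0 = 3
  N_1 = 3 + 3 = 6
  Explicitly: a, c, d, h(a), h(c), h(d).
So there are 6 ground terms available for substitution.
There are 3 variables to instantiate (x, y, z), each occurring in at least one literal, so different choices give different ground instances.
Number of ground instances = 6^3 = 216.

216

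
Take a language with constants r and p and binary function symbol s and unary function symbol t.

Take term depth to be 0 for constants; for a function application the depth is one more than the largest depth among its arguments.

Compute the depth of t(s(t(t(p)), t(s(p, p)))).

4

depth(t(p)) = 1 + depth(p) = 1 + 0 = 1
depth(t(t(p))) = 1 + depth(t(p)) = 1 + 1 = 2
depth(s(p, p)) = 1 + max(0, 0) = 1
depth(t(s(p, p))) = 1 + depth(s(p, p)) = 1 + 1 = 2
depth(s(t(t(p)), t(s(p, p)))) = 1 + max(2, 2) = 3
depth(t(s(t(t(p)), t(s(p, p))))) = 1 + depth(s(t(t(p)), t(s(p, p)))) = 1 + 3 = 4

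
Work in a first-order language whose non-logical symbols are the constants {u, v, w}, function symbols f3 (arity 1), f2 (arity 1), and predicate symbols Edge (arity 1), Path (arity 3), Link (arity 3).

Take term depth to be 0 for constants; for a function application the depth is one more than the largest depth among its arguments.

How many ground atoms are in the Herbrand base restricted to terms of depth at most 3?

182295

First count ground terms of depth ≤ 3.
Write N_k for the number of ground terms of depth ≤ k. A term of depth ≤ k is either a constant or a function symbol applied to arguments of depth ≤ k−1, so N_k = 3 + N_{k-1} + N_{k-1}.
N_0 = 3
N_1 = 3 + 3 + 3 = 9
N_2 = 3 + 9 + 9 = 21
N_3 = 3 + 21 + 21 = 45
So |H| = 45.
Ground atoms are formed by filling each argument slot of a predicate with a term from H, so an r-ary predicate gives |H|^r atoms:
  Edge: 45;  Path: 45^3 = 91125;  Link: 45^3 = 91125
Total ground atoms: 45 + 91125 + 91125 = 182295.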